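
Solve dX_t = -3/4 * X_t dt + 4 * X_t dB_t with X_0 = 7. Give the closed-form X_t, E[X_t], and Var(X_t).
X_t = 7 * exp((-35/4) t + (4) B_t); E[X_t] = 7*exp(-3*t/4); Var(X_t) = (49*exp(16*t) - 49)*exp(-3*t/2)

For GBM dX = mu X dt + sigma X dB with X_0 = x_0, apply Itô to Y = log X: dY = (mu - sigma^2/2) dt + sigma dB, so Y_t = log(x_0) + (mu - sigma^2/2) t + sigma B_t and hence X_t = x_0 * exp((mu - sigma^2/2) t + sigma B_t).
With mu = -3/4, sigma = 4, x_0 = 7, this gives:
  X_t = 7 * exp((-35/4) * t + (4) * B_t).
Since sigma*B_t ~ Normal(0, sigma^2 t), E[exp(sigma*B_t)] = exp(sigma^2 t / 2); so E[X_t] = x_0 * exp((mu - sigma^2/2) t) * exp(sigma^2 t / 2) = x_0 * exp(mu t) = 7*exp(-3*t/4).
Var(X_t) = E[X_t^2] - (E[X_t])^2 = x_0^2 * exp(2 mu t) * (exp(sigma^2 t) - 1) = (49*exp(16*t) - 49)*exp(-3*t/2).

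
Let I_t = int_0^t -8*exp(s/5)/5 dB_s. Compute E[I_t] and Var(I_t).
E[I_t] = 0; Var(I_t) = 32*exp(2*t/5)/5 - 32/5

The Itô integral of a deterministic integrand f(s) has mean 0 because each increment f(s) * (B_{s+ds} - B_s) has mean 0. By the Itô isometry:
  Var( int_0^t f(s) dB_s ) = E[ (int_0^t f(s) dB_s)^2 ] = int_0^t f(s)^2 ds.
Here f(s) = -8*exp(s/5)/5, so f(s)^2 = 64*exp(2*s/5)/25. Integrate:
  int_0^t (64*exp(2*s/5)/25) ds = 32*exp(2*t/5)/5 - 32/5.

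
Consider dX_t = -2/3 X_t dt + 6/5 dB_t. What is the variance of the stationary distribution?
lim Var(X_t) = 27/25

The OU SDE dX = -theta X dt + sigma dB admits the integrating factor exp(theta t): d(exp(theta t) X_t) = sigma exp(theta t) dB_t. Integrating from 0 to t gives X_t = x_0 * exp(-theta t) + sigma * int_0^t exp(-theta (t-s)) dB_s for any initial x_0. The Itô integral has variance (by the Itô isometry) sigma^2 * int_0^t exp(-2 theta (t - s)) ds = sigma^2 * (1 - exp(-2 theta t)) / (2 theta), independent of x_0.
With theta = 2/3, sigma = 6/5:
  Var(X_t) = (6/5)^2 * (1 - exp(-2*2/3 t)) / (2 * 2/3) = 27/25 - 27*exp(-4*t/3)/25.
As t -> infinity, exp(-2*2/3 t) -> 0, so the stationary variance is sigma^2 / (2 theta) = 27/25.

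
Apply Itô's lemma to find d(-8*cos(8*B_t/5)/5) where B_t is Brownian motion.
d(-8*cos(8*B_t/5)/5) = (256*cos(8*B_t/5)/125) dt + (64*sin(8*B_t/5)/25) dB_t

Itô's formula for f(B_t) gives d f(B_t) = f'(B_t) dB_t + (1/2) f''(B_t) dt. Compute derivatives of f(x) = -8*cos(8*x/5)/5:
  f'(x)  = 64*sin(8*x/5)/25
  f''(x) = 512*cos(8*x/5)/125
Substitute x = B_t and multiply the f'' term by 1/2:
  drift     = (1/2) * (512*cos(8*x/5)/125) evaluated at B_t = 256*cos(8*B_t/5)/125
  diffusion = (64*sin(8*x/5)/25) evaluated at B_t = 64*sin(8*B_t/5)/25
Therefore d(-8*cos(8*B_t/5)/5) = (256*cos(8*B_t/5)/125) dt + (64*sin(8*B_t/5)/25) dB_t.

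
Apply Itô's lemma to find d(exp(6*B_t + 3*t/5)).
d(exp(6*B_t + 3*t/5)) = (93*exp(6*B_t + 3*t/5)/5) dt + (6*exp(6*B_t + 3*t/5)) dB_t

Itô's formula for f(t, x): d f(t, B_t) = (f_t + (1/2) f_xx) dt + f_x dB_t. Compute partials of f(t, x) = exp(3*t/5 + 6*x):
  f_t(t,x)  = 3*exp(3*t/5 + 6*x)/5
  f_x(t,x)  = 6*exp(3*t/5 + 6*x)
  f_xx(t,x) = 36*exp(3*t/5 + 6*x)
Assemble drift = f_t + (1/2) f_xx = 93*exp(3*t/5 + 6*x)/5 and diffusion = f_x = 6*exp(3*t/5 + 6*x). Substituting x = B_t:
  d(exp(6*B_t + 3*t/5)) = (93*exp(6*B_t + 3*t/5)/5) dt + (6*exp(6*B_t + 3*t/5)) dB_t.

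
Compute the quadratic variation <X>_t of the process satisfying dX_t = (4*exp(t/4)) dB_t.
<X>_t = 32*exp(t/2) - 32

For an Itô process dX_t = a(t) dt + b(t) dB_t, the quadratic variation is <X>_t = int_0^t b(s)^2 ds (the drift term does not contribute). Here b(s) = 4*exp(s/4), so
  b(s)^2 = 16*exp(s/2).
Integrating from 0 to t:
  <X>_t = int_0^t (16*exp(s/2)) ds = 32*exp(t/2) - 32.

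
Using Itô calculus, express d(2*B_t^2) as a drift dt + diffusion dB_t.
d(2*B_t^2) = (2) dt + (4*B_t) dB_t

Itô's formula for f(B_t) gives d f(B_t) = f'(B_t) dB_t + (1/2) f''(B_t) dt. Compute derivatives of f(x) = 2*x^2:
  f'(x)  = 4*x
  f''(x) = 4
Substitute x = B_t and multiply the f'' term by 1/2:
  drift     = (1/2) * (4) evaluated at B_t = 2
  diffusion = (4*x) evaluated at B_t = 4*B_t
Therefore d(2*B_t^2) = (2) dt + (4*B_t) dB_t.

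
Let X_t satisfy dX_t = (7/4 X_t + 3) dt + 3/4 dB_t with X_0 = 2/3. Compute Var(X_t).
Var(X_t) = 9*exp(7*t/2)/56 - 9/56

The variance V(t) = Var(X_t) satisfies V'(t) = 2 a V(t) + c^2 with V(0) = 0 (drift coefficient is linear in X, diffusion is constant). With a = 7/4, c = 3/4, the solution is
  V(t) = (c^2 / (2 a)) * (exp(2 a t) - 1)
       = ((3/4)^2 / (2*(7/4))) * (exp((7/2) t) - 1)
       = 9*exp(7*t/2)/56 - 9/56.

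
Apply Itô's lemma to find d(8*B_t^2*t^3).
d(8*B_t^2*t^3) = (8*t^2*(3*B_t^2 + t)) dt + (16*B_t*t^3) dB_t

Itô's formula for f(t, x): d f(t, B_t) = (f_t + (1/2) f_xx) dt + f_x dB_t. Compute partials of f(t, x) = 8*t^3*x^2:
  f_t(t,x)  = 24*t^2*x^2
  f_x(t,x)  = 16*t^3*x
  f_xx(t,x) = 16*t^3
Assemble drift = f_t + (1/2) f_xx = 8*t^2*(t + 3*x^2) and diffusion = f_x = 16*t^3*x. Substituting x = B_t:
  d(8*B_t^2*t^3) = (8*t^2*(3*B_t^2 + t)) dt + (16*B_t*t^3) dB_t.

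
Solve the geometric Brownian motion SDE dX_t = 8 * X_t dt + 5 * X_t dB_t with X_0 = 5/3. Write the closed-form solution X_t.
X_t = 5/3 * exp((-9/2) * t + (5) * B_t)

For GBM dX = mu X dt + sigma X dB with X_0 = x_0, apply Itô to Y = log X: dY = (mu - sigma^2/2) dt + sigma dB, so Y_t = log(x_0) + (mu - sigma^2/2) t + sigma B_t and hence X_t = x_0 * exp((mu - sigma^2/2) t + sigma B_t).
With mu = 8, sigma = 5, x_0 = 5/3, this gives:
  X_t = 5/3 * exp((-9/2) * t + (5) * B_t).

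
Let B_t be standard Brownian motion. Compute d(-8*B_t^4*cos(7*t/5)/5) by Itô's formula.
d(-8*B_t^4*cos(7*t/5)/5) = (8*B_t^2*(7*B_t^2*sin(7*t/5) - 30*cos(7*t/5))/25) dt + (-32*B_t^3*cos(7*t/5)/5) dB_t

Itô's formula for f(t, x): d f(t, B_t) = (f_t + (1/2) f_xx) dt + f_x dB_t. Compute partials of f(t, x) = -8*x^4*cos(7*t/5)/5:
  f_t(t,x)  = 56*x^4*sin(7*t/5)/25
  f_x(t,x)  = -32*x^3*cos(7*t/5)/5
  f_xx(t,x) = -96*x^2*cos(7*t/5)/5
Assemble drift = f_t + (1/2) f_xx = 8*x^2*(7*x^2*sin(7*t/5) - 30*cos(7*t/5))/25 and diffusion = f_x = -32*x^3*cos(7*t/5)/5. Substituting x = B_t:
  d(-8*B_t^4*cos(7*t/5)/5) = (8*B_t^2*(7*B_t^2*sin(7*t/5) - 30*cos(7*t/5))/25) dt + (-32*B_t^3*cos(7*t/5)/5) dB_t.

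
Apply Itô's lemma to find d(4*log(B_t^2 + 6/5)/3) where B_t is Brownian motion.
d(4*log(B_t^2 + 6/5)/3) = (20*(6 - 5*B_t^2)/(3*(5*B_t^2 + 6)^2)) dt + (40*B_t/(3*(5*B_t^2 + 6))) dB_t

Itô's formula for f(B_t) gives d f(B_t) = f'(B_t) dB_t + (1/2) f''(B_t) dt. Compute derivatives of f(x) = 4*log(x^2 + 6/5)/3:
  f'(x)  = 40*x/(3*(5*x^2 + 6))
  f''(x) = 40*(6 - 5*x^2)/(3*(5*x^2 + 6)^2)
Substitute x = B_t and multiply the f'' term by 1/2:
  drift     = (1/2) * (40*(6 - 5*x^2)/(3*(5*x^2 + 6)^2)) evaluated at B_t = 20*(6 - 5*B_t^2)/(3*(5*B_t^2 + 6)^2)
  diffusion = (40*x/(3*(5*x^2 + 6))) evaluated at B_t = 40*B_t/(3*(5*B_t^2 + 6))
Therefore d(4*log(B_t^2 + 6/5)/3) = (20*(6 - 5*B_t^2)/(3*(5*B_t^2 + 6)^2)) dt + (40*B_t/(3*(5*B_t^2 + 6))) dB_t.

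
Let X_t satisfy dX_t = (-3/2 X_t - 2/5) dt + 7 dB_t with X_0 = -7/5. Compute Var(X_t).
Var(X_t) = 49/3 - 49*exp(-3*t)/3

The variance V(t) = Var(X_t) satisfies V'(t) = 2 a V(t) + c^2 with V(0) = 0 (drift coefficient is linear in X, diffusion is constant). With a = -3/2, c = 7, the solution is
  V(t) = (c^2 / (2 a)) * (exp(2 a t) - 1)
       = (7^2 / (2*(-3/2))) * (exp((-3) t) - 1)
       = 49/3 - 49*exp(-3*t)/3.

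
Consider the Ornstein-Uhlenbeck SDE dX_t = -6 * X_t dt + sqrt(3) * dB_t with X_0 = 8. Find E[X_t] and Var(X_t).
E[X_t] = 8*exp(-6*t); Var(X_t) = 1/4 - exp(-12*t)/4

The OU SDE dX = -theta X dt + sigma dB admits the integrating factor exp(theta t): d(exp(theta t) X_t) = sigma exp(theta t) dB_t. Integrating from 0 to t:
  X_t = x_0 * exp(-theta t) + sigma * int_0^t exp(-theta (t-s)) dB_s.
The Itô integral has mean 0 and (by the Itô isometry) variance sigma^2 * int_0^t exp(-2 theta (t - s)) ds = sigma^2 * (1 - exp(-2 theta t)) / (2 theta).
With theta = 6, sigma = sqrt(3), x_0 = 8:
  E[X_t] = 8 * exp(-6 t) = 8*exp(-6*t)
  Var(X_t) = (sqrt(3))^2 * (1 - exp(-2*6 t)) / (2 * 6) = 1/4 - exp(-12*t)/4.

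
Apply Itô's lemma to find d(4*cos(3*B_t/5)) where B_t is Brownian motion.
d(4*cos(3*B_t/5)) = (-18*cos(3*B_t/5)/25) dt + (-12*sin(3*B_t/5)/5) dB_t

Itô's formula for f(B_t) gives d f(B_t) = f'(B_t) dB_t + (1/2) f''(B_t) dt. Compute derivatives of f(x) = 4*cos(3*x/5):
  f'(x)  = -12*sin(3*x/5)/5
  f''(x) = -36*cos(3*x/5)/25
Substitute x = B_t and multiply the f'' term by 1/2:
  drift     = (1/2) * (-36*cos(3*x/5)/25) evaluated at B_t = -18*cos(3*B_t/5)/25
  diffusion = (-12*sin(3*x/5)/5) evaluated at B_t = -12*sin(3*B_t/5)/5
Therefore d(4*cos(3*B_t/5)) = (-18*cos(3*B_t/5)/25) dt + (-12*sin(3*B_t/5)/5) dB_t.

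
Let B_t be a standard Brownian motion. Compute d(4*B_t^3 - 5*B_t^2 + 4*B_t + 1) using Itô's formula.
d(4*B_t^3 - 5*B_t^2 + 4*B_t + 1) = (12*B_t - 5) dt + (12*B_t^2 - 10*B_t + 4) dB_t

Itô's formula for f(B_t) gives d f(B_t) = f'(B_t) dB_t + (1/2) f''(B_t) dt. Compute derivatives of f(x) = 4*x^3 - 5*x^2 + 4*x + 1:
  f'(x)  = 12*x^2 - 10*x + 4
  f''(x) = 24*x - 10
Substitute x = B_t and multiply the f'' term by 1/2:
  drift     = (1/2) * (24*x - 10) evaluated at B_t = 12*B_t - 5
  diffusion = (12*x^2 - 10*x + 4) evaluated at B_t = 12*B_t^2 - 10*B_t + 4
Therefore d(4*B_t^3 - 5*B_t^2 + 4*B_t + 1) = (12*B_t - 5) dt + (12*B_t^2 - 10*B_t + 4) dB_t.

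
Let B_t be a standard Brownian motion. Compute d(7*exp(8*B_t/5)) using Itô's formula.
d(7*exp(8*B_t/5)) = (224*exp(8*B_t/5)/25) dt + (56*exp(8*B_t/5)/5) dB_t

Itô's formula for f(B_t) gives d f(B_t) = f'(B_t) dB_t + (1/2) f''(B_t) dt. Compute derivatives of f(x) = 7*exp(8*x/5):
  f'(x)  = 56*exp(8*x/5)/5
  f''(x) = 448*exp(8*x/5)/25
Substitute x = B_t and multiply the f'' term by 1/2:
  drift     = (1/2) * (448*exp(8*x/5)/25) evaluated at B_t = 224*exp(8*B_t/5)/25
  diffusion = (56*exp(8*x/5)/5) evaluated at B_t = 56*exp(8*B_t/5)/5
Therefore d(7*exp(8*B_t/5)) = (224*exp(8*B_t/5)/25) dt + (56*exp(8*B_t/5)/5) dB_t.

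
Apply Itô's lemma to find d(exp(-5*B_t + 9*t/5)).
d(exp(-5*B_t + 9*t/5)) = (143*exp(-5*B_t + 9*t/5)/10) dt + (-5*exp(-5*B_t + 9*t/5)) dB_t

Itô's formula for f(t, x): d f(t, B_t) = (f_t + (1/2) f_xx) dt + f_x dB_t. Compute partials of f(t, x) = exp(9*t/5 - 5*x):
  f_t(t,x)  = 9*exp(9*t/5 - 5*x)/5
  f_x(t,x)  = -5*exp(9*t/5 - 5*x)
  f_xx(t,x) = 25*exp(9*t/5 - 5*x)
Assemble drift = f_t + (1/2) f_xx = 143*exp(9*t/5 - 5*x)/10 and diffusion = f_x = -5*exp(9*t/5 - 5*x). Substituting x = B_t:
  d(exp(-5*B_t + 9*t/5)) = (143*exp(-5*B_t + 9*t/5)/10) dt + (-5*exp(-5*B_t + 9*t/5)) dB_t.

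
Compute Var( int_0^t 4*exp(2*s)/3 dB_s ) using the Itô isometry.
Var = 4*exp(4*t)/9 - 4/9

The Itô integral of a deterministic integrand f(s) has mean 0 because each increment f(s) * (B_{s+ds} - B_s) has mean 0. By the Itô isometry:
  Var( int_0^t f(s) dB_s ) = E[ (int_0^t f(s) dB_s)^2 ] = int_0^t f(s)^2 ds.
Here f(s) = 4*exp(2*s)/3, so f(s)^2 = 16*exp(4*s)/9. Integrate:
  int_0^t (16*exp(4*s)/9) ds = 4*exp(4*t)/9 - 4/9.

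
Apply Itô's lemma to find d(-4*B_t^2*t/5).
d(-4*B_t^2*t/5) = (-4*B_t^2/5 - 4*t/5) dt + (-8*B_t*t/5) dB_t

Itô's formula for f(t, x): d f(t, B_t) = (f_t + (1/2) f_xx) dt + f_x dB_t. Compute partials of f(t, x) = -4*t*x^2/5:
  f_t(t,x)  = -4*x^2/5
  f_x(t,x)  = -8*t*x/5
  f_xx(t,x) = -8*t/5
Assemble drift = f_t + (1/2) f_xx = -4*t/5 - 4*x^2/5 and diffusion = f_x = -8*t*x/5. Substituting x = B_t:
  d(-4*B_t^2*t/5) = (-4*B_t^2/5 - 4*t/5) dt + (-8*B_t*t/5) dB_t.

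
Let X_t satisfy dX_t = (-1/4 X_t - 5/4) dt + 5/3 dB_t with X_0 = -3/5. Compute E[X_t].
E[X_t] = -5 + 22*exp(-t/4)/5

Taking expectations and using E[dB_t] = 0, the mean m(t) = E[X_t] satisfies the ODE m'(t) = a m(t) + b with m(0) = x_0. With a = -1/4, b = -5/4, x_0 = -3/5, the solution is
  m(t) = x_0 * exp(a t) + (b/a) * (exp(a t) - 1)
       = (-3/5) * exp((-1/4) t) + ((-5/4)/(-1/4)) * (exp((-1/4) t) - 1)
       = -5 + 22*exp(-t/4)/5.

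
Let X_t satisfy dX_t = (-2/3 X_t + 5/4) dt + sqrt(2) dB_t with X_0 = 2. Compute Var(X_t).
Var(X_t) = 3/2 - 3*exp(-4*t/3)/2

The variance V(t) = Var(X_t) satisfies V'(t) = 2 a V(t) + c^2 with V(0) = 0 (drift coefficient is linear in X, diffusion is constant). With a = -2/3, c = sqrt(2), the solution is
  V(t) = (c^2 / (2 a)) * (exp(2 a t) - 1)
       = (sqrt(2)^2 / (2*(-2/3))) * (exp((-4/3) t) - 1)
       = 3/2 - 3*exp(-4*t/3)/2.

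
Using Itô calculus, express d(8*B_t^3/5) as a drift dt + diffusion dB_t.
d(8*B_t^3/5) = (24*B_t/5) dt + (24*B_t^2/5) dB_t

Itô's formula for f(B_t) gives d f(B_t) = f'(B_t) dB_t + (1/2) f''(B_t) dt. Compute derivatives of f(x) = 8*x^3/5:
  f'(x)  = 24*x^2/5
  f''(x) = 48*x/5
Substitute x = B_t and multiply the f'' term by 1/2:
  drift     = (1/2) * (48*x/5) evaluated at B_t = 24*B_t/5
  diffusion = (24*x^2/5) evaluated at B_t = 24*B_t^2/5
Therefore d(8*B_t^3/5) = (24*B_t/5) dt + (24*B_t^2/5) dB_t.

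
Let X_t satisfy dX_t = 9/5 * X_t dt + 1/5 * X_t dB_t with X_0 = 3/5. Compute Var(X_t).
Var(X_t) = 9*(exp(t/25) - 1)*exp(18*t/5)/25

For GBM dX = mu X dt + sigma X dB with X_0 = x_0, apply Itô to Y = log X: dY = (mu - sigma^2/2) dt + sigma dB, so Y_t = log(x_0) + (mu - sigma^2/2) t + sigma B_t and hence X_t = x_0 * exp((mu - sigma^2/2) t + sigma B_t).
With mu = 9/5, sigma = 1/5, x_0 = 3/5, this gives:
  X_t = 3/5 * exp((89/50) * t + (1/5) * B_t).
Since sigma*B_t ~ Normal(0, sigma^2 t), E[exp(sigma*B_t)] = exp(sigma^2 t / 2); so E[X_t] = x_0 * exp((mu - sigma^2/2) t) * exp(sigma^2 t / 2) = x_0 * exp(mu t) = 3*exp(9*t/5)/5.
Var(X_t) = E[X_t^2] - (E[X_t])^2 = x_0^2 * exp(2 mu t) * (exp(sigma^2 t) - 1) = 9*(exp(t/25) - 1)*exp(18*t/5)/25.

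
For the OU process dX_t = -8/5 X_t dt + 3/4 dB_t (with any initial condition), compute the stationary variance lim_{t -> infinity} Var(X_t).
lim Var(X_t) = 45/256

The OU SDE dX = -theta X dt + sigma dB admits the integrating factor exp(theta t): d(exp(theta t) X_t) = sigma exp(theta t) dB_t. Integrating from 0 to t gives X_t = x_0 * exp(-theta t) + sigma * int_0^t exp(-theta (t-s)) dB_s for any initial x_0. The Itô integral has variance (by the Itô isometry) sigma^2 * int_0^t exp(-2 theta (t - s)) ds = sigma^2 * (1 - exp(-2 theta t)) / (2 theta), independent of x_0.
With theta = 8/5, sigma = 3/4:
  Var(X_t) = (3/4)^2 * (1 - exp(-2*8/5 t)) / (2 * 8/5) = 45/256 - 45*exp(-16*t/5)/256.
As t -> infinity, exp(-2*8/5 t) -> 0, so the stationary variance is sigma^2 / (2 theta) = 45/256.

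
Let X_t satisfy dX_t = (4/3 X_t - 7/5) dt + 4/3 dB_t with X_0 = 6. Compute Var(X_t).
Var(X_t) = 2*exp(8*t/3)/3 - 2/3

The variance V(t) = Var(X_t) satisfies V'(t) = 2 a V(t) + c^2 with V(0) = 0 (drift coefficient is linear in X, diffusion is constant). With a = 4/3, c = 4/3, the solution is
  V(t) = (c^2 / (2 a)) * (exp(2 a t) - 1)
       = ((4/3)^2 / (2*(4/3))) * (exp((8/3) t) - 1)
       = 2*exp(8*t/3)/3 - 2/3.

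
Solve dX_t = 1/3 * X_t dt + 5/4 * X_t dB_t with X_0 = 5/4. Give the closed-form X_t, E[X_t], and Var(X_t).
X_t = 5/4 * exp((-43/96) t + (5/4) B_t); E[X_t] = 5*exp(t/3)/4; Var(X_t) = 25*(exp(25*t/16) - 1)*exp(2*t/3)/16

For GBM dX = mu X dt + sigma X dB with X_0 = x_0, apply Itô to Y = log X: dY = (mu - sigma^2/2) dt + sigma dB, so Y_t = log(x_0) + (mu - sigma^2/2) t + sigma B_t and hence X_t = x_0 * exp((mu - sigma^2/2) t + sigma B_t).
With mu = 1/3, sigma = 5/4, x_0 = 5/4, this gives:
  X_t = 5/4 * exp((-43/96) * t + (5/4) * B_t).
Since sigma*B_t ~ Normal(0, sigma^2 t), E[exp(sigma*B_t)] = exp(sigma^2 t / 2); so E[X_t] = x_0 * exp((mu - sigma^2/2) t) * exp(sigma^2 t / 2) = x_0 * exp(mu t) = 5*exp(t/3)/4.
Var(X_t) = E[X_t^2] - (E[X_t])^2 = x_0^2 * exp(2 mu t) * (exp(sigma^2 t) - 1) = 25*(exp(25*t/16) - 1)*exp(2*t/3)/16.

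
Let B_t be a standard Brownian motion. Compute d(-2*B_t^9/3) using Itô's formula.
d(-2*B_t^9/3) = (-24*B_t^7) dt + (-6*B_t^8) dB_t

Itô's formula for f(B_t) gives d f(B_t) = f'(B_t) dB_t + (1/2) f''(B_t) dt. Compute derivatives of f(x) = -2*x^9/3:
  f'(x)  = -6*x^8
  f''(x) = -48*x^7
Substitute x = B_t and multiply the f'' term by 1/2:
  drift     = (1/2) * (-48*x^7) evaluated at B_t = -24*B_t^7
  diffusion = (-6*x^8) evaluated at B_t = -6*B_t^8
Therefore d(-2*B_t^9/3) = (-24*B_t^7) dt + (-6*B_t^8) dB_t.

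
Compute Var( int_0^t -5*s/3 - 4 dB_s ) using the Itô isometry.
Var = t*(25*t^2 + 180*t + 432)/27

The Itô integral of a deterministic integrand f(s) has mean 0 because each increment f(s) * (B_{s+ds} - B_s) has mean 0. By the Itô isometry:
  Var( int_0^t f(s) dB_s ) = E[ (int_0^t f(s) dB_s)^2 ] = int_0^t f(s)^2 ds.
Here f(s) = -5*s/3 - 4, so f(s)^2 = (5*s + 12)^2/9. Integrate:
  int_0^t ((5*s + 12)^2/9) ds = t*(25*t^2 + 180*t + 432)/27.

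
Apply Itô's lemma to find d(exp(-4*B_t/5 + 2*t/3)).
d(exp(-4*B_t/5 + 2*t/3)) = (74*exp(-4*B_t/5 + 2*t/3)/75) dt + (-4*exp(-4*B_t/5 + 2*t/3)/5) dB_t

Itô's formula for f(t, x): d f(t, B_t) = (f_t + (1/2) f_xx) dt + f_x dB_t. Compute partials of f(t, x) = exp(2*t/3 - 4*x/5):
  f_t(t,x)  = 2*exp(2*t/3 - 4*x/5)/3
  f_x(t,x)  = -4*exp(2*t/3 - 4*x/5)/5
  f_xx(t,x) = 16*exp(2*t/3 - 4*x/5)/25
Assemble drift = f_t + (1/2) f_xx = 74*exp(2*t/3 - 4*x/5)/75 and diffusion = f_x = -4*exp(2*t/3 - 4*x/5)/5. Substituting x = B_t:
  d(exp(-4*B_t/5 + 2*t/3)) = (74*exp(-4*B_t/5 + 2*t/3)/75) dt + (-4*exp(-4*B_t/5 + 2*t/3)/5) dB_t.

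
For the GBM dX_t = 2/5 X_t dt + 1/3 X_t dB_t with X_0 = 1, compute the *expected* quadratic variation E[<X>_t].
E[<X>_t] = 5*exp(41*t/45)/41 - 5/41

<X>_t = int_0^t ((1/3) * X_s)^2 ds. Taking expectation inside the integral: E[<X>_t] = (1/3)^2 * int_0^t E[X_s^2] ds. For GBM, E[X_s^2] = x_0^2 * exp((2 mu + sigma^2) s). Integrating:
  E[<X>_t] = (1/3)^2 * 1^2 * (exp((2*(2/5) + (1/3)^2) t) - 1) / (2*(2/5) + (1/3)^2)
           = (1/3)^2 * 1^2 * (exp((41/45) t) - 1) / (41/45) = 5*exp(41*t/45)/41 - 5/41.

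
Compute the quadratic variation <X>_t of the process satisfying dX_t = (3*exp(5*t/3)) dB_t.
<X>_t = 27*exp(10*t/3)/10 - 27/10

For an Itô process dX_t = a(t) dt + b(t) dB_t, the quadratic variation is <X>_t = int_0^t b(s)^2 ds (the drift term does not contribute). Here b(s) = 3*exp(5*s/3), so
  b(s)^2 = 9*exp(10*s/3).
Integrating from 0 to t:
  <X>_t = int_0^t (9*exp(10*s/3)) ds = 27*exp(10*t/3)/10 - 27/10.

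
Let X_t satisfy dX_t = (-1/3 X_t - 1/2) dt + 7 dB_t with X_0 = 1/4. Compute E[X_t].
E[X_t] = -3/2 + 7*exp(-t/3)/4

Taking expectations and using E[dB_t] = 0, the mean m(t) = E[X_t] satisfies the ODE m'(t) = a m(t) + b with m(0) = x_0. With a = -1/3, b = -1/2, x_0 = 1/4, the solution is
  m(t) = x_0 * exp(a t) + (b/a) * (exp(a t) - 1)
       = (1/4) * exp((-1/3) t) + ((-1/2)/(-1/3)) * (exp((-1/3) t) - 1)
       = -3/2 + 7*exp(-t/3)/4.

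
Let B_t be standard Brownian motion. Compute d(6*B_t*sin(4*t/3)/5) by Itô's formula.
d(6*B_t*sin(4*t/3)/5) = (8*B_t*cos(4*t/3)/5) dt + (6*sin(4*t/3)/5) dB_t

Itô's formula for f(t, x): d f(t, B_t) = (f_t + (1/2) f_xx) dt + f_x dB_t. Compute partials of f(t, x) = 6*x*sin(4*t/3)/5:
  f_t(t,x)  = 8*x*cos(4*t/3)/5
  f_x(t,x)  = 6*sin(4*t/3)/5
  f_xx(t,x) = 0
Assemble drift = f_t + (1/2) f_xx = 8*x*cos(4*t/3)/5 and diffusion = f_x = 6*sin(4*t/3)/5. Substituting x = B_t:
  d(6*B_t*sin(4*t/3)/5) = (8*B_t*cos(4*t/3)/5) dt + (6*sin(4*t/3)/5) dB_t.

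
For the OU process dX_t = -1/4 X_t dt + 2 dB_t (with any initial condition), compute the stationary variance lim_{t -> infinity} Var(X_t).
lim Var(X_t) = 8

The OU SDE dX = -theta X dt + sigma dB admits the integrating factor exp(theta t): d(exp(theta t) X_t) = sigma exp(theta t) dB_t. Integrating from 0 to t gives X_t = x_0 * exp(-theta t) + sigma * int_0^t exp(-theta (t-s)) dB_s for any initial x_0. The Itô integral has variance (by the Itô isometry) sigma^2 * int_0^t exp(-2 theta (t - s)) ds = sigma^2 * (1 - exp(-2 theta t)) / (2 theta), independent of x_0.
With theta = 1/4, sigma = 2:
  Var(X_t) = (2)^2 * (1 - exp(-2*1/4 t)) / (2 * 1/4) = 8 - 8*exp(-t/2).
As t -> infinity, exp(-2*1/4 t) -> 0, so the stationary variance is sigma^2 / (2 theta) = 8.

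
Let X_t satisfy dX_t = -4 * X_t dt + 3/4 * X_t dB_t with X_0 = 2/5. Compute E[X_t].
E[X_t] = 2*exp(-4*t)/5

For GBM dX = mu X dt + sigma X dB with X_0 = x_0, apply Itô to Y = log X: dY = (mu - sigma^2/2) dt + sigma dB, so Y_t = log(x_0) + (mu - sigma^2/2) t + sigma B_t and hence X_t = x_0 * exp((mu - sigma^2/2) t + sigma B_t).
With mu = -4, sigma = 3/4, x_0 = 2/5, this gives:
  X_t = 2/5 * exp((-137/32) * t + (3/4) * B_t).
Since sigma*B_t ~ Normal(0, sigma^2 t), E[exp(sigma*B_t)] = exp(sigma^2 t / 2); so E[X_t] = x_0 * exp((mu - sigma^2/2) t) * exp(sigma^2 t / 2) = x_0 * exp(mu t) = 2*exp(-4*t)/5.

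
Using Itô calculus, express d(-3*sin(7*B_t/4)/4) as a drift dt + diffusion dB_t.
d(-3*sin(7*B_t/4)/4) = (147*sin(7*B_t/4)/128) dt + (-21*cos(7*B_t/4)/16) dB_t

Itô's formula for f(B_t) gives d f(B_t) = f'(B_t) dB_t + (1/2) f''(B_t) dt. Compute derivatives of f(x) = -3*sin(7*x/4)/4:
  f'(x)  = -21*cos(7*x/4)/16
  f''(x) = 147*sin(7*x/4)/64
Substitute x = B_t and multiply the f'' term by 1/2:
  drift     = (1/2) * (147*sin(7*x/4)/64) evaluated at B_t = 147*sin(7*B_t/4)/128
  diffusion = (-21*cos(7*x/4)/16) evaluated at B_t = -21*cos(7*B_t/4)/16
Therefore d(-3*sin(7*B_t/4)/4) = (147*sin(7*B_t/4)/128) dt + (-21*cos(7*B_t/4)/16) dB_t.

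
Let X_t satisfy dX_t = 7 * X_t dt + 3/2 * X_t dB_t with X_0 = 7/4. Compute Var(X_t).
Var(X_t) = 49*(exp(9*t/4) - 1)*exp(14*t)/16

For GBM dX = mu X dt + sigma X dB with X_0 = x_0, apply Itô to Y = log X: dY = (mu - sigma^2/2) dt + sigma dB, so Y_t = log(x_0) + (mu - sigma^2/2) t + sigma B_t and hence X_t = x_0 * exp((mu - sigma^2/2) t + sigma B_t).
With mu = 7, sigma = 3/2, x_0 = 7/4, this gives:
  X_t = 7/4 * exp((47/8) * t + (3/2) * B_t).
Since sigma*B_t ~ Normal(0, sigma^2 t), E[exp(sigma*B_t)] = exp(sigma^2 t / 2); so E[X_t] = x_0 * exp((mu - sigma^2/2) t) * exp(sigma^2 t / 2) = x_0 * exp(mu t) = 7*exp(7*t)/4.
Var(X_t) = E[X_t^2] - (E[X_t])^2 = x_0^2 * exp(2 mu t) * (exp(sigma^2 t) - 1) = 49*(exp(9*t/4) - 1)*exp(14*t)/16.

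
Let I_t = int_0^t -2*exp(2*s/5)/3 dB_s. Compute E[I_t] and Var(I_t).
E[I_t] = 0; Var(I_t) = 5*exp(4*t/5)/9 - 5/9

The Itô integral of a deterministic integrand f(s) has mean 0 because each increment f(s) * (B_{s+ds} - B_s) has mean 0. By the Itô isometry:
  Var( int_0^t f(s) dB_s ) = E[ (int_0^t f(s) dB_s)^2 ] = int_0^t f(s)^2 ds.
Here f(s) = -2*exp(2*s/5)/3, so f(s)^2 = 4*exp(4*s/5)/9. Integrate:
  int_0^t (4*exp(4*s/5)/9) ds = 5*exp(4*t/5)/9 - 5/9.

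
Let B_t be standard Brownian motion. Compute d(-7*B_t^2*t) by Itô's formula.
d(-7*B_t^2*t) = (-7*B_t^2 - 7*t) dt + (-14*B_t*t) dB_t

Itô's formula for f(t, x): d f(t, B_t) = (f_t + (1/2) f_xx) dt + f_x dB_t. Compute partials of f(t, x) = -7*t*x^2:
  f_t(t,x)  = -7*x^2
  f_x(t,x)  = -14*t*x
  f_xx(t,x) = -14*t
Assemble drift = f_t + (1/2) f_xx = -7*t - 7*x^2 and diffusion = f_x = -14*t*x. Substituting x = B_t:
  d(-7*B_t^2*t) = (-7*B_t^2 - 7*t) dt + (-14*B_t*t) dB_t.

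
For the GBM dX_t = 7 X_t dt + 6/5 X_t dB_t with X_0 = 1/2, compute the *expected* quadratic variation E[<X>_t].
E[<X>_t] = 9*exp(386*t/25)/386 - 9/386

<X>_t = int_0^t ((6/5) * X_s)^2 ds. Taking expectation inside the integral: E[<X>_t] = (6/5)^2 * int_0^t E[X_s^2] ds. For GBM, E[X_s^2] = x_0^2 * exp((2 mu + sigma^2) s). Integrating:
  E[<X>_t] = (6/5)^2 * (1/2)^2 * (exp((2*7 + (6/5)^2) t) - 1) / (2*7 + (6/5)^2)
           = (6/5)^2 * (1/2)^2 * (exp((386/25) t) - 1) / (386/25) = 9*exp(386*t/25)/386 - 9/386.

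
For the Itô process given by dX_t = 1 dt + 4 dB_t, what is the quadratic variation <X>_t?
<X>_t = 16*t

For an Itô process dX_t = a(t) dt + b(t) dB_t, the quadratic variation is <X>_t = int_0^t b(s)^2 ds (the drift term does not contribute). Here b(s) = 4, so
  b(s)^2 = 16.
Integrating from 0 to t:
  <X>_t = int_0^t (16) ds = 16*t.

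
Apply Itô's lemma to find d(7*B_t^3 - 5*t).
d(7*B_t^3 - 5*t) = (21*B_t - 5) dt + (21*B_t^2) dB_t

Itô's formula for f(t, x): d f(t, B_t) = (f_t + (1/2) f_xx) dt + f_x dB_t. Compute partials of f(t, x) = -5*t + 7*x^3:
  f_t(t,x)  = -5
  f_x(t,x)  = 21*x^2
  f_xx(t,x) = 42*x
Assemble drift = f_t + (1/2) f_xx = 21*x - 5 and diffusion = f_x = 21*x^2. Substituting x = B_t:
  d(7*B_t^3 - 5*t) = (21*B_t - 5) dt + (21*B_t^2) dB_t.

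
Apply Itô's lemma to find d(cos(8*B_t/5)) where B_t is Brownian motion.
d(cos(8*B_t/5)) = (-32*cos(8*B_t/5)/25) dt + (-8*sin(8*B_t/5)/5) dB_t

Itô's formula for f(B_t) gives d f(B_t) = f'(B_t) dB_t + (1/2) f''(B_t) dt. Compute derivatives of f(x) = cos(8*x/5):
  f'(x)  = -8*sin(8*x/5)/5
  f''(x) = -64*cos(8*x/5)/25
Substitute x = B_t and multiply the f'' term by 1/2:
  drift     = (1/2) * (-64*cos(8*x/5)/25) evaluated at B_t = -32*cos(8*B_t/5)/25
  diffusion = (-8*sin(8*x/5)/5) evaluated at B_t = -8*sin(8*B_t/5)/5
Therefore d(cos(8*B_t/5)) = (-32*cos(8*B_t/5)/25) dt + (-8*sin(8*B_t/5)/5) dB_t.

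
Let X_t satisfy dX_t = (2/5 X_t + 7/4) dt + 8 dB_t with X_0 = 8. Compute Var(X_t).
Var(X_t) = 80*exp(4*t/5) - 80

The variance V(t) = Var(X_t) satisfies V'(t) = 2 a V(t) + c^2 with V(0) = 0 (drift coefficient is linear in X, diffusion is constant). With a = 2/5, c = 8, the solution is
  V(t) = (c^2 / (2 a)) * (exp(2 a t) - 1)
       = (8^2 / (2*(2/5))) * (exp((4/5) t) - 1)
       = 80*exp(4*t/5) - 80.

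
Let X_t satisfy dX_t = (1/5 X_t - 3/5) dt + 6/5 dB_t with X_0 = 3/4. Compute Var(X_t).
Var(X_t) = 18*exp(2*t/5)/5 - 18/5

The variance V(t) = Var(X_t) satisfies V'(t) = 2 a V(t) + c^2 with V(0) = 0 (drift coefficient is linear in X, diffusion is constant). With a = 1/5, c = 6/5, the solution is
  V(t) = (c^2 / (2 a)) * (exp(2 a t) - 1)
       = ((6/5)^2 / (2*(1/5))) * (exp((2/5) t) - 1)
       = 18*exp(2*t/5)/5 - 18/5.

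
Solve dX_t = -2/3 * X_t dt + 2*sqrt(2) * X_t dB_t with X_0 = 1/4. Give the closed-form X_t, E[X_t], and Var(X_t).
X_t = 1/4 * exp((-14/3) t + (2*sqrt(2)) B_t); E[X_t] = exp(-2*t/3)/4; Var(X_t) = (exp(8*t) - 1)*exp(-4*t/3)/16

For GBM dX = mu X dt + sigma X dB with X_0 = x_0, apply Itô to Y = log X: dY = (mu - sigma^2/2) dt + sigma dB, so Y_t = log(x_0) + (mu - sigma^2/2) t + sigma B_t and hence X_t = x_0 * exp((mu - sigma^2/2) t + sigma B_t).
With mu = -2/3, sigma = 2*sqrt(2), x_0 = 1/4, this gives:
  X_t = 1/4 * exp((-14/3) * t + (2*sqrt(2)) * B_t).
Since sigma*B_t ~ Normal(0, sigma^2 t), E[exp(sigma*B_t)] = exp(sigma^2 t / 2); so E[X_t] = x_0 * exp((mu - sigma^2/2) t) * exp(sigma^2 t / 2) = x_0 * exp(mu t) = exp(-2*t/3)/4.
Var(X_t) = E[X_t^2] - (E[X_t])^2 = x_0^2 * exp(2 mu t) * (exp(sigma^2 t) - 1) = (exp(8*t) - 1)*exp(-4*t/3)/16.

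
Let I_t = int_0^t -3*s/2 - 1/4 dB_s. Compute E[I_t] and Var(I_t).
E[I_t] = 0; Var(I_t) = t*(12*t^2 + 6*t + 1)/16

The Itô integral of a deterministic integrand f(s) has mean 0 because each increment f(s) * (B_{s+ds} - B_s) has mean 0. By the Itô isometry:
  Var( int_0^t f(s) dB_s ) = E[ (int_0^t f(s) dB_s)^2 ] = int_0^t f(s)^2 ds.
Here f(s) = -3*s/2 - 1/4, so f(s)^2 = (6*s + 1)^2/16. Integrate:
  int_0^t ((6*s + 1)^2/16) ds = t*(12*t^2 + 6*t + 1)/16.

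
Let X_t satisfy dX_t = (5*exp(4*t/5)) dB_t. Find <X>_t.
<X>_t = 125*exp(8*t/5)/8 - 125/8

For an Itô process dX_t = a(t) dt + b(t) dB_t, the quadratic variation is <X>_t = int_0^t b(s)^2 ds (the drift term does not contribute). Here b(s) = 5*exp(4*s/5), so
  b(s)^2 = 25*exp(8*s/5).
Integrating from 0 to t:
  <X>_t = int_0^t (25*exp(8*s/5)) ds = 125*exp(8*t/5)/8 - 125/8.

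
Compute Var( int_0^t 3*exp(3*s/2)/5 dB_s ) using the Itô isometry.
Var = 3*exp(3*t)/25 - 3/25

The Itô integral of a deterministic integrand f(s) has mean 0 because each increment f(s) * (B_{s+ds} - B_s) has mean 0. By the Itô isometry:
  Var( int_0^t f(s) dB_s ) = E[ (int_0^t f(s) dB_s)^2 ] = int_0^t f(s)^2 ds.
Here f(s) = 3*exp(3*s/2)/5, so f(s)^2 = 9*exp(3*s)/25. Integrate:
  int_0^t (9*exp(3*s)/25) ds = 3*exp(3*t)/25 - 3/25.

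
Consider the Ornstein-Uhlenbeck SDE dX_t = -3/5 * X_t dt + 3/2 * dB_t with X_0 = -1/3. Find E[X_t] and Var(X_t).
E[X_t] = -exp(-3*t/5)/3; Var(X_t) = 15/8 - 15*exp(-6*t/5)/8

The OU SDE dX = -theta X dt + sigma dB admits the integrating factor exp(theta t): d(exp(theta t) X_t) = sigma exp(theta t) dB_t. Integrating from 0 to t:
  X_t = x_0 * exp(-theta t) + sigma * int_0^t exp(-theta (t-s)) dB_s.
The Itô integral has mean 0 and (by the Itô isometry) variance sigma^2 * int_0^t exp(-2 theta (t - s)) ds = sigma^2 * (1 - exp(-2 theta t)) / (2 theta).
With theta = 3/5, sigma = 3/2, x_0 = -1/3:
  E[X_t] = -1/3 * exp(-3/5 t) = -exp(-3*t/5)/3
  Var(X_t) = (3/2)^2 * (1 - exp(-2*3/5 t)) / (2 * 3/5) = 15/8 - 15*exp(-6*t/5)/8.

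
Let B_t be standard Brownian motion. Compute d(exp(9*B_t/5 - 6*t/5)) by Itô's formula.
d(exp(9*B_t/5 - 6*t/5)) = (21*exp(9*B_t/5 - 6*t/5)/50) dt + (9*exp(9*B_t/5 - 6*t/5)/5) dB_t

Itô's formula for f(t, x): d f(t, B_t) = (f_t + (1/2) f_xx) dt + f_x dB_t. Compute partials of f(t, x) = exp(-6*t/5 + 9*x/5):
  f_t(t,x)  = -6*exp(-6*t/5 + 9*x/5)/5
  f_x(t,x)  = 9*exp(-6*t/5 + 9*x/5)/5
  f_xx(t,x) = 81*exp(-6*t/5 + 9*x/5)/25
Assemble drift = f_t + (1/2) f_xx = 21*exp(-6*t/5 + 9*x/5)/50 and diffusion = f_x = 9*exp(-6*t/5 + 9*x/5)/5. Substituting x = B_t:
  d(exp(9*B_t/5 - 6*t/5)) = (21*exp(9*B_t/5 - 6*t/5)/50) dt + (9*exp(9*B_t/5 - 6*t/5)/5) dB_t.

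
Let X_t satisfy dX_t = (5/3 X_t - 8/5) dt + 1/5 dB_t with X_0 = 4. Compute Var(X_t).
Var(X_t) = 3*exp(10*t/3)/250 - 3/250

The variance V(t) = Var(X_t) satisfies V'(t) = 2 a V(t) + c^2 with V(0) = 0 (drift coefficient is linear in X, diffusion is constant). With a = 5/3, c = 1/5, the solution is
  V(t) = (c^2 / (2 a)) * (exp(2 a t) - 1)
       = ((1/5)^2 / (2*(5/3))) * (exp((10/3) t) - 1)
       = 3*exp(10*t/3)/250 - 3/250.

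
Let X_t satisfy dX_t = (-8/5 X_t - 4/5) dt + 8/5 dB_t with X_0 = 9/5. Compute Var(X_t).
Var(X_t) = 4/5 - 4*exp(-16*t/5)/5

The variance V(t) = Var(X_t) satisfies V'(t) = 2 a V(t) + c^2 with V(0) = 0 (drift coefficient is linear in X, diffusion is constant). With a = -8/5, c = 8/5, the solution is
  V(t) = (c^2 / (2 a)) * (exp(2 a t) - 1)
       = ((8/5)^2 / (2*(-8/5))) * (exp((-16/5) t) - 1)
       = 4/5 - 4*exp(-16*t/5)/5.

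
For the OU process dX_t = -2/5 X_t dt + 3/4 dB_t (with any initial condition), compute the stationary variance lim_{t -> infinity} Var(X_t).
lim Var(X_t) = 45/64

The OU SDE dX = -theta X dt + sigma dB admits the integrating factor exp(theta t): d(exp(theta t) X_t) = sigma exp(theta t) dB_t. Integrating from 0 to t gives X_t = x_0 * exp(-theta t) + sigma * int_0^t exp(-theta (t-s)) dB_s for any initial x_0. The Itô integral has variance (by the Itô isometry) sigma^2 * int_0^t exp(-2 theta (t - s)) ds = sigma^2 * (1 - exp(-2 theta t)) / (2 theta), independent of x_0.
With theta = 2/5, sigma = 3/4:
  Var(X_t) = (3/4)^2 * (1 - exp(-2*2/5 t)) / (2 * 2/5) = 45/64 - 45*exp(-4*t/5)/64.
As t -> infinity, exp(-2*2/5 t) -> 0, so the stationary variance is sigma^2 / (2 theta) = 45/64.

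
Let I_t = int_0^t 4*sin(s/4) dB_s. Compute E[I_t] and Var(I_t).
E[I_t] = 0; Var(I_t) = 8*t - 16*sin(t/2)

The Itô integral of a deterministic integrand f(s) has mean 0 because each increment f(s) * (B_{s+ds} - B_s) has mean 0. By the Itô isometry:
  Var( int_0^t f(s) dB_s ) = E[ (int_0^t f(s) dB_s)^2 ] = int_0^t f(s)^2 ds.
Here f(s) = 4*sin(s/4), so f(s)^2 = 16*sin(s/4)^2. Integrate:
  int_0^t (16*sin(s/4)^2) ds = 8*t - 16*sin(t/2).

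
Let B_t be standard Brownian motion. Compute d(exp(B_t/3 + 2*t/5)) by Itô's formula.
d(exp(B_t/3 + 2*t/5)) = (41*exp(B_t/3 + 2*t/5)/90) dt + (exp(B_t/3 + 2*t/5)/3) dB_t

Itô's formula for f(t, x): d f(t, B_t) = (f_t + (1/2) f_xx) dt + f_x dB_t. Compute partials of f(t, x) = exp(2*t/5 + x/3):
  f_t(t,x)  = 2*exp(2*t/5 + x/3)/5
  f_x(t,x)  = exp(2*t/5 + x/3)/3
  f_xx(t,x) = exp(2*t/5 + x/3)/9
Assemble drift = f_t + (1/2) f_xx = 41*exp(2*t/5 + x/3)/90 and diffusion = f_x = exp(2*t/5 + x/3)/3. Substituting x = B_t:
  d(exp(B_t/3 + 2*t/5)) = (41*exp(B_t/3 + 2*t/5)/90) dt + (exp(B_t/3 + 2*t/5)/3) dB_t.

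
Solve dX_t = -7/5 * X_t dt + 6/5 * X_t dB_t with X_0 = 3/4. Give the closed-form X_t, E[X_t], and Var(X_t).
X_t = 3/4 * exp((-53/25) t + (6/5) B_t); E[X_t] = 3*exp(-7*t/5)/4; Var(X_t) = (9*exp(36*t/25) - 9)*exp(-14*t/5)/16

For GBM dX = mu X dt + sigma X dB with X_0 = x_0, apply Itô to Y = log X: dY = (mu - sigma^2/2) dt + sigma dB, so Y_t = log(x_0) + (mu - sigma^2/2) t + sigma B_t and hence X_t = x_0 * exp((mu - sigma^2/2) t + sigma B_t).
With mu = -7/5, sigma = 6/5, x_0 = 3/4, this gives:
  X_t = 3/4 * exp((-53/25) * t + (6/5) * B_t).
Since sigma*B_t ~ Normal(0, sigma^2 t), E[exp(sigma*B_t)] = exp(sigma^2 t / 2); so E[X_t] = x_0 * exp((mu - sigma^2/2) t) * exp(sigma^2 t / 2) = x_0 * exp(mu t) = 3*exp(-7*t/5)/4.
Var(X_t) = E[X_t^2] - (E[X_t])^2 = x_0^2 * exp(2 mu t) * (exp(sigma^2 t) - 1) = (9*exp(36*t/25) - 9)*exp(-14*t/5)/16.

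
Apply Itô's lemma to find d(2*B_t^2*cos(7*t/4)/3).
d(2*B_t^2*cos(7*t/4)/3) = (-7*B_t^2*sin(7*t/4)/6 + 2*cos(7*t/4)/3) dt + (4*B_t*cos(7*t/4)/3) dB_t

Itô's formula for f(t, x): d f(t, B_t) = (f_t + (1/2) f_xx) dt + f_x dB_t. Compute partials of f(t, x) = 2*x^2*cos(7*t/4)/3:
  f_t(t,x)  = -7*x^2*sin(7*t/4)/6
  f_x(t,x)  = 4*x*cos(7*t/4)/3
  f_xx(t,x) = 4*cos(7*t/4)/3
Assemble drift = f_t + (1/2) f_xx = -7*x^2*sin(7*t/4)/6 + 2*cos(7*t/4)/3 and diffusion = f_x = 4*x*cos(7*t/4)/3. Substituting x = B_t:
  d(2*B_t^2*cos(7*t/4)/3) = (-7*B_t^2*sin(7*t/4)/6 + 2*cos(7*t/4)/3) dt + (4*B_t*cos(7*t/4)/3) dB_t.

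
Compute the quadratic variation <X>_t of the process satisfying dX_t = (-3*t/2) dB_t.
<X>_t = 3*t^3/4

For an Itô process dX_t = a(t) dt + b(t) dB_t, the quadratic variation is <X>_t = int_0^t b(s)^2 ds (the drift term does not contribute). Here b(s) = -3*s/2, so
  b(s)^2 = 9*s^2/4.
Integrating from 0 to t:
  <X>_t = int_0^t (9*s^2/4) ds = 3*t^3/4.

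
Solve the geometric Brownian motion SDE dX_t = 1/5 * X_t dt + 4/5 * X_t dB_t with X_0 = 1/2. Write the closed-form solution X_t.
X_t = 1/2 * exp((-3/25) * t + (4/5) * B_t)

For GBM dX = mu X dt + sigma X dB with X_0 = x_0, apply Itô to Y = log X: dY = (mu - sigma^2/2) dt + sigma dB, so Y_t = log(x_0) + (mu - sigma^2/2) t + sigma B_t and hence X_t = x_0 * exp((mu - sigma^2/2) t + sigma B_t).
With mu = 1/5, sigma = 4/5, x_0 = 1/2, this gives:
  X_t = 1/2 * exp((-3/25) * t + (4/5) * B_t).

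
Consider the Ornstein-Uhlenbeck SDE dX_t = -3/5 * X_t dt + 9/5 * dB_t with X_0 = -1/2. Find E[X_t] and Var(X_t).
E[X_t] = -exp(-3*t/5)/2; Var(X_t) = 27/10 - 27*exp(-6*t/5)/10

The OU SDE dX = -theta X dt + sigma dB admits the integrating factor exp(theta t): d(exp(theta t) X_t) = sigma exp(theta t) dB_t. Integrating from 0 to t:
  X_t = x_0 * exp(-theta t) + sigma * int_0^t exp(-theta (t-s)) dB_s.
The Itô integral has mean 0 and (by the Itô isometry) variance sigma^2 * int_0^t exp(-2 theta (t - s)) ds = sigma^2 * (1 - exp(-2 theta t)) / (2 theta).
With theta = 3/5, sigma = 9/5, x_0 = -1/2:
  E[X_t] = -1/2 * exp(-3/5 t) = -exp(-3*t/5)/2
  Var(X_t) = (9/5)^2 * (1 - exp(-2*3/5 t)) / (2 * 3/5) = 27/10 - 27*exp(-6*t/5)/10.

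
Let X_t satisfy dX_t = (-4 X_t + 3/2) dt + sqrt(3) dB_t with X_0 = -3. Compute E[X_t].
E[X_t] = 3/8 - 27*exp(-4*t)/8

Taking expectations and using E[dB_t] = 0, the mean m(t) = E[X_t] satisfies the ODE m'(t) = a m(t) + b with m(0) = x_0. With a = -4, b = 3/2, x_0 = -3, the solution is
  m(t) = x_0 * exp(a t) + (b/a) * (exp(a t) - 1)
       = (-3) * exp((-4) t) + ((3/2)/(-4)) * (exp((-4) t) - 1)
       = 3/8 - 27*exp(-4*t)/8.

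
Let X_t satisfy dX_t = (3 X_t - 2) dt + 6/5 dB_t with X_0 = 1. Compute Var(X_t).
Var(X_t) = 6*exp(6*t)/25 - 6/25

The variance V(t) = Var(X_t) satisfies V'(t) = 2 a V(t) + c^2 with V(0) = 0 (drift coefficient is linear in X, diffusion is constant). With a = 3, c = 6/5, the solution is
  V(t) = (c^2 / (2 a)) * (exp(2 a t) - 1)
       = ((6/5)^2 / (2*3)) * (exp(6 t) - 1)
       = 6*exp(6*t)/25 - 6/25.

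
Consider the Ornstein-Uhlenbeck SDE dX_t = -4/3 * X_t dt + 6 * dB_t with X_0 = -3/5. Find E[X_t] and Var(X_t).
E[X_t] = -3*exp(-4*t/3)/5; Var(X_t) = 27/2 - 27*exp(-8*t/3)/2

The OU SDE dX = -theta X dt + sigma dB admits the integrating factor exp(theta t): d(exp(theta t) X_t) = sigma exp(theta t) dB_t. Integrating from 0 to t:
  X_t = x_0 * exp(-theta t) + sigma * int_0^t exp(-theta (t-s)) dB_s.
The Itô integral has mean 0 and (by the Itô isometry) variance sigma^2 * int_0^t exp(-2 theta (t - s)) ds = sigma^2 * (1 - exp(-2 theta t)) / (2 theta).
With theta = 4/3, sigma = 6, x_0 = -3/5:
  E[X_t] = -3/5 * exp(-4/3 t) = -3*exp(-4*t/3)/5
  Var(X_t) = (6)^2 * (1 - exp(-2*4/3 t)) / (2 * 4/3) = 27/2 - 27*exp(-8*t/3)/2.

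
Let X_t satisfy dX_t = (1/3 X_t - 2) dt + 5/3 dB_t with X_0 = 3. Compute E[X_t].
E[X_t] = 6 - 3*exp(t/3)

Taking expectations and using E[dB_t] = 0, the mean m(t) = E[X_t] satisfies the ODE m'(t) = a m(t) + b with m(0) = x_0. With a = 1/3, b = -2, x_0 = 3, the solution is
  m(t) = x_0 * exp(a t) + (b/a) * (exp(a t) - 1)
       = 3 * exp((1/3) t) + ((-2)/(1/3)) * (exp((1/3) t) - 1)
       = 6 - 3*exp(t/3).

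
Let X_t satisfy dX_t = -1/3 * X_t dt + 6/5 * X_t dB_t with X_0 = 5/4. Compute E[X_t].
E[X_t] = 5*exp(-t/3)/4

For GBM dX = mu X dt + sigma X dB with X_0 = x_0, apply Itô to Y = log X: dY = (mu - sigma^2/2) dt + sigma dB, so Y_t = log(x_0) + (mu - sigma^2/2) t + sigma B_t and hence X_t = x_0 * exp((mu - sigma^2/2) t + sigma B_t).
With mu = -1/3, sigma = 6/5, x_0 = 5/4, this gives:
  X_t = 5/4 * exp((-79/75) * t + (6/5) * B_t).
Since sigma*B_t ~ Normal(0, sigma^2 t), E[exp(sigma*B_t)] = exp(sigma^2 t / 2); so E[X_t] = x_0 * exp((mu - sigma^2/2) t) * exp(sigma^2 t / 2) = x_0 * exp(mu t) = 5*exp(-t/3)/4.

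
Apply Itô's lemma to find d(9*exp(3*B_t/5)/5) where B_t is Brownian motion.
d(9*exp(3*B_t/5)/5) = (81*exp(3*B_t/5)/250) dt + (27*exp(3*B_t/5)/25) dB_t

Itô's formula for f(B_t) gives d f(B_t) = f'(B_t) dB_t + (1/2) f''(B_t) dt. Compute derivatives of f(x) = 9*exp(3*x/5)/5:
  f'(x)  = 27*exp(3*x/5)/25
  f''(x) = 81*exp(3*x/5)/125
Substitute x = B_t and multiply the f'' term by 1/2:
  drift     = (1/2) * (81*exp(3*x/5)/125) evaluated at B_t = 81*exp(3*B_t/5)/250
  diffusion = (27*exp(3*x/5)/25) evaluated at B_t = 27*exp(3*B_t/5)/25
Therefore d(9*exp(3*B_t/5)/5) = (81*exp(3*B_t/5)/250) dt + (27*exp(3*B_t/5)/25) dB_t.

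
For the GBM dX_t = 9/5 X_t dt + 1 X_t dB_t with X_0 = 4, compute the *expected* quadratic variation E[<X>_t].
E[<X>_t] = 80*exp(23*t/5)/23 - 80/23

<X>_t = int_0^t (1 * X_s)^2 ds. Taking expectation inside the integral: E[<X>_t] = 1^2 * int_0^t E[X_s^2] ds. For GBM, E[X_s^2] = x_0^2 * exp((2 mu + sigma^2) s). Integrating:
  E[<X>_t] = 1^2 * 4^2 * (exp((2*(9/5) + 1^2) t) - 1) / (2*(9/5) + 1^2)
           = 1^2 * 4^2 * (exp((23/5) t) - 1) / (23/5) = 80*exp(23*t/5)/23 - 80/23.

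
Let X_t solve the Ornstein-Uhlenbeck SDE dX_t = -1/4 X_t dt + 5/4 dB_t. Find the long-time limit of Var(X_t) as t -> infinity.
lim Var(X_t) = 25/8

The OU SDE dX = -theta X dt + sigma dB admits the integrating factor exp(theta t): d(exp(theta t) X_t) = sigma exp(theta t) dB_t. Integrating from 0 to t gives X_t = x_0 * exp(-theta t) + sigma * int_0^t exp(-theta (t-s)) dB_s for any initial x_0. The Itô integral has variance (by the Itô isometry) sigma^2 * int_0^t exp(-2 theta (t - s)) ds = sigma^2 * (1 - exp(-2 theta t)) / (2 theta), independent of x_0.
With theta = 1/4, sigma = 5/4:
  Var(X_t) = (5/4)^2 * (1 - exp(-2*1/4 t)) / (2 * 1/4) = 25/8 - 25*exp(-t/2)/8.
As t -> infinity, exp(-2*1/4 t) -> 0, so the stationary variance is sigma^2 / (2 theta) = 25/8.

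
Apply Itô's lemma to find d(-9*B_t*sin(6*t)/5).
d(-9*B_t*sin(6*t)/5) = (-54*B_t*cos(6*t)/5) dt + (-9*sin(6*t)/5) dB_t

Itô's formula for f(t, x): d f(t, B_t) = (f_t + (1/2) f_xx) dt + f_x dB_t. Compute partials of f(t, x) = -9*x*sin(6*t)/5:
  f_t(t,x)  = -54*x*cos(6*t)/5
  f_x(t,x)  = -9*sin(6*t)/5
  f_xx(t,x) = 0
Assemble drift = f_t + (1/2) f_xx = -54*x*cos(6*t)/5 and diffusion = f_x = -9*sin(6*t)/5. Substituting x = B_t:
  d(-9*B_t*sin(6*t)/5) = (-54*B_t*cos(6*t)/5) dt + (-9*sin(6*t)/5) dB_t.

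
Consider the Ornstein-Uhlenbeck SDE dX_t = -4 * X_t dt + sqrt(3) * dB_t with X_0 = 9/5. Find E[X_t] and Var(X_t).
E[X_t] = 9*exp(-4*t)/5; Var(X_t) = 3/8 - 3*exp(-8*t)/8

The OU SDE dX = -theta X dt + sigma dB admits the integrating factor exp(theta t): d(exp(theta t) X_t) = sigma exp(theta t) dB_t. Integrating from 0 to t:
  X_t = x_0 * exp(-theta t) + sigma * int_0^t exp(-theta (t-s)) dB_s.
The Itô integral has mean 0 and (by the Itô isometry) variance sigma^2 * int_0^t exp(-2 theta (t - s)) ds = sigma^2 * (1 - exp(-2 theta t)) / (2 theta).
With theta = 4, sigma = sqrt(3), x_0 = 9/5:
  E[X_t] = 9/5 * exp(-4 t) = 9*exp(-4*t)/5
  Var(X_t) = (sqrt(3))^2 * (1 - exp(-2*4 t)) / (2 * 4) = 3/8 - 3*exp(-8*t)/8.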